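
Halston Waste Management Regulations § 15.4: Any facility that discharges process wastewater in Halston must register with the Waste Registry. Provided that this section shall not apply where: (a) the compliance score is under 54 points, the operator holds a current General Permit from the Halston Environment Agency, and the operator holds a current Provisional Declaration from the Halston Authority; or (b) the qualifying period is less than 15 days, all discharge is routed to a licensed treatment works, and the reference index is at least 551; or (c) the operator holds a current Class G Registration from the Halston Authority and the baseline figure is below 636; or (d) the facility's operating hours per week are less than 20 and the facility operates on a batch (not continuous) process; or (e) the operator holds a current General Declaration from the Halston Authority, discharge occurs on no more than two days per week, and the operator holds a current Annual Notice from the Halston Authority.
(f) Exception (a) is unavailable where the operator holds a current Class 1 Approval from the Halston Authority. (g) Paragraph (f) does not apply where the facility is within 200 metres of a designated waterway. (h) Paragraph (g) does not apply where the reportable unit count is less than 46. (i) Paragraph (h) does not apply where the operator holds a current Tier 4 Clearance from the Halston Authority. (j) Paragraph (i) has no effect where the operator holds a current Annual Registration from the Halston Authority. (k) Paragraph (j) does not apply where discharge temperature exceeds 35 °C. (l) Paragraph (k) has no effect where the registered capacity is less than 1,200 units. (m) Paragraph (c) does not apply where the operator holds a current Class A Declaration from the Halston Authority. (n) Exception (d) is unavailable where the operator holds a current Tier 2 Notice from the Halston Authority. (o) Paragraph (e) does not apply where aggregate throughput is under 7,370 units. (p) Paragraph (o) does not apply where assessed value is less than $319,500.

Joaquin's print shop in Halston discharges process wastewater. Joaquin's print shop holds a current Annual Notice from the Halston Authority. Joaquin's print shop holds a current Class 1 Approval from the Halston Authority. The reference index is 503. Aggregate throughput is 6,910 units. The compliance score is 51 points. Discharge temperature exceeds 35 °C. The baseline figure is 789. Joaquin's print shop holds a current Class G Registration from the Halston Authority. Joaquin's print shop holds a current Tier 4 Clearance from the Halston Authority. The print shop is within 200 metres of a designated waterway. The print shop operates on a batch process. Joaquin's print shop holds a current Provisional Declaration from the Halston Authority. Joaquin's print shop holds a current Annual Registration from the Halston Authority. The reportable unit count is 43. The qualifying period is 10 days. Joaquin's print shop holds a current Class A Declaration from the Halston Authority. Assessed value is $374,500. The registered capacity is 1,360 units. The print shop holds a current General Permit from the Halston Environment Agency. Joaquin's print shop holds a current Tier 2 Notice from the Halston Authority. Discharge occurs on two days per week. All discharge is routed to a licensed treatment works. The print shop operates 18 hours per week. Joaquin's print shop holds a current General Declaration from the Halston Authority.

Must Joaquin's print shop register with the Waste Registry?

Exception (a)'s conditions are all satisfied: the compliance score is 51 points, under the 54 points limit; a current General Permit is held; a current Provisional Declaration is held. Considering the limiting provisions: (f) would limit (a) — a current Class 1 Approval is held — but (g) sets (f) aside: (g) applies — the print shop is within 200 m of a designated waterway. (h) applies (the reportable unit count is 43, less than the 46 limit), but is overridden by (i): (i) operates against (h): a current Tier 4 Clearance is held. (j) would limit (i) — a current Annual Registration is held — but (k) sets (j) aside: (k) is engaged — discharge temperature exceeds 35 °C. (l) is inapplicable (the registered capacity is 1,360 units, not less than 1,200 units), so (k) stands. So (a) applies.
Exception (b) requires that the reference index is at least 551; but the reference index is 503, short of 551, so (b) is unavailable.
Exception (c) fails — the baseline figure is 789, not below 636.
All of (d)'s requirements are met (the facility's operating hours per week are 18, less than the 20 limit; the facility operates on a batch process). Turning to paragraph (n): (n) operates — a current Tier 2 Notice is held. So (d) is unavailable.
Exception (e)'s conditions are all satisfied: a current General Declaration is held; discharge occurs on no more than two days per week; a current Annual Notice is held. However, paragraphs (o)–(p) must be considered: (o) operates against (e): aggregate throughput is 6,910 units, under the 7,370 units limit. (p), which would lift (o), is not triggered — assessed value is $374,500, not less than $319,500. Exception (e) does not apply.

No — exception (a) applies; Joaquin's print shop is not required to register with the Waste Registry.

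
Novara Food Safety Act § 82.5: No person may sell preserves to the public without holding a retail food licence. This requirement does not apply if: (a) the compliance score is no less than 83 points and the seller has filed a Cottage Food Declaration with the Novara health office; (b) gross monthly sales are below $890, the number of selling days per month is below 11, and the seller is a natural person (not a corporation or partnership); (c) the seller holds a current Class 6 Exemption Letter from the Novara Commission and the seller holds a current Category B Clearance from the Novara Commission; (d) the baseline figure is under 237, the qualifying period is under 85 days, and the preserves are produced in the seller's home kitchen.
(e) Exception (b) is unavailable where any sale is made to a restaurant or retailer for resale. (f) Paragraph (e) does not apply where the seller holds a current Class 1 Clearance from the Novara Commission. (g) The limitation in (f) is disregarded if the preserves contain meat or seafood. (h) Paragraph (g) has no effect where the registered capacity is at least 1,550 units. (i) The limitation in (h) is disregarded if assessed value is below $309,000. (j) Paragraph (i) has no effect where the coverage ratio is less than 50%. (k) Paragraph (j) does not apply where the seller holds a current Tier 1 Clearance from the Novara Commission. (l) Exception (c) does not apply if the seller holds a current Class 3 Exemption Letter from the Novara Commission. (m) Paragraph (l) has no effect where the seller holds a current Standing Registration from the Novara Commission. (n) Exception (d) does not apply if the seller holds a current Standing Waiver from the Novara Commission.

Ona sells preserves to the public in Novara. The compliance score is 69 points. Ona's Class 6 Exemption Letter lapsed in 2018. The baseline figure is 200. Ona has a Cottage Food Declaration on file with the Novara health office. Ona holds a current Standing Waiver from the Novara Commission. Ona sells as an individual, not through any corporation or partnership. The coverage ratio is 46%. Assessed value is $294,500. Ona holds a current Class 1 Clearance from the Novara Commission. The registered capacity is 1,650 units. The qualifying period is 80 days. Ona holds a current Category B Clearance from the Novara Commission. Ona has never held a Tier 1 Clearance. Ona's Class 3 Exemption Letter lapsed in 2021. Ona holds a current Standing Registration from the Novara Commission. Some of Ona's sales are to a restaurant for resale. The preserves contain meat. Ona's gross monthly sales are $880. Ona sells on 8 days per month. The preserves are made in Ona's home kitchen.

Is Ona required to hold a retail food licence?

No — exception (b) applies; Ona is not required to hold a retail food licence.

Exception (a) fails — the compliance score is 69 points, short of 83 points.
All of (b)'s requirements are met (gross monthly sales are $880, below the $890 limit; the number of selling days per month is 8, below the 11 limit; the seller is a natural person). As to paragraphs (e)–(k): (e) would limit (b) — some sales are to a restaurant for resale — but (f) sets (e) aside: (f) operates against (e): a current Class 1 Clearance is held. (g) would limit (f) — the preserves contain meat — but (h) sets (g) aside: (h) applies — the registered capacity is 1,650 units, meeting the 1,550 units threshold. (i) would limit (h) — assessed value is $294,500, below the $309,000 limit — but (j) sets (i) aside: (j) operates against (i): the coverage ratio is 46%, less than the 50% limit. (k), which would lift (j), is not engaged — there is no Tier 1 Clearance in force. (b) remains available.
Exception (c) does not apply: no current Class 6 Exemption Letter is held.
All of (d)'s requirements are met (the baseline figure is 200, under the 237 limit; the qualifying period is 80 days, under the 85 days limit; the preserves are home-kitchen produced). However, paragraph (n) must be considered: (n) operates against (d): a current Standing Waiver is held. Exception (d) does not apply.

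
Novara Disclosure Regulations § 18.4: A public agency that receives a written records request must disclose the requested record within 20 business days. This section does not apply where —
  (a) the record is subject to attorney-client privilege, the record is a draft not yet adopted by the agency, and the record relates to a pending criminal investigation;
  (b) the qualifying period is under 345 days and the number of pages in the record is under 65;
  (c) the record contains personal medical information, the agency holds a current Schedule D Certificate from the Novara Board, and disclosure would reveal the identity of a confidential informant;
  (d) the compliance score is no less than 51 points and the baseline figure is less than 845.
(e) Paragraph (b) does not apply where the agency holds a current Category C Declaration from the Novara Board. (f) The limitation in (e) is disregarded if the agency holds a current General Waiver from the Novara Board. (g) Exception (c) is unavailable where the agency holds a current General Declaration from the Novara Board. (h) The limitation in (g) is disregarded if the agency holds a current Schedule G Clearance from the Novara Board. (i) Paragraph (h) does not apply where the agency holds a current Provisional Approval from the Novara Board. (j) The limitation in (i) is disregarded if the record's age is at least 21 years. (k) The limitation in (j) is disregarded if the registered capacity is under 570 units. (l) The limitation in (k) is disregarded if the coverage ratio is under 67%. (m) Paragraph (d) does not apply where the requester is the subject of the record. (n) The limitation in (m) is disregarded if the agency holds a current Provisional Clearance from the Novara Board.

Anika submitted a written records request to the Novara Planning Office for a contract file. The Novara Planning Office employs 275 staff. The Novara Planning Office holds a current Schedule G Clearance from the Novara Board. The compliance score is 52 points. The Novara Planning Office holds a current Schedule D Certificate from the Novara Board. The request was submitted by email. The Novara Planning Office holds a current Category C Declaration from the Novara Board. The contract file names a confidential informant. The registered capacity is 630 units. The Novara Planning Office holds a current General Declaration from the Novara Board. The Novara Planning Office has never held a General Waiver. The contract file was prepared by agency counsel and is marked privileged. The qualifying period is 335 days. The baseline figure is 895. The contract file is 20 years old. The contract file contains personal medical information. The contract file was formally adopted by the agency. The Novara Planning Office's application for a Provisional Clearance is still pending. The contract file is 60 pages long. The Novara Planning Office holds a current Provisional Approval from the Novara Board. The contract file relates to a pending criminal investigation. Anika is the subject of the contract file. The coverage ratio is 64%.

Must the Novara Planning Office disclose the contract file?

Exception (a) does not apply: the contract file has been formally adopted.
Exception (b): the qualifying period is 335 days, under the 345 days limit; the number of pages in the record is 60, under the 65 limit — every condition holds. But applying paragraphs (e)–(f): (e) operates — a current Category C Declaration is held. (f) is inapplicable (there is no General Waiver in force), so (e) stands. So (b) is unavailable.
Exception (c) is satisfied on its face — the contract file contains personal medical information; a current Schedule D Certificate is held; the contract file names a confidential informant. But applying paragraphs (g)–(l): (g) operates against (c): a current General Declaration is held. (h) would limit (g) — a current Schedule G Clearance is held — but (i) sets (h) aside: (i) applies — a current Provisional Approval is held. (j), which would lift (i), is inapplicable — the record's age is 20 years, short of 21 years. So (c) is unavailable.
Exception (d) does not apply: the baseline figure is 895, not less than 845.
No exception is made out. the Novara Planning Office falls within the general rule.

Yes — the Novara Planning Office must disclose the contract file.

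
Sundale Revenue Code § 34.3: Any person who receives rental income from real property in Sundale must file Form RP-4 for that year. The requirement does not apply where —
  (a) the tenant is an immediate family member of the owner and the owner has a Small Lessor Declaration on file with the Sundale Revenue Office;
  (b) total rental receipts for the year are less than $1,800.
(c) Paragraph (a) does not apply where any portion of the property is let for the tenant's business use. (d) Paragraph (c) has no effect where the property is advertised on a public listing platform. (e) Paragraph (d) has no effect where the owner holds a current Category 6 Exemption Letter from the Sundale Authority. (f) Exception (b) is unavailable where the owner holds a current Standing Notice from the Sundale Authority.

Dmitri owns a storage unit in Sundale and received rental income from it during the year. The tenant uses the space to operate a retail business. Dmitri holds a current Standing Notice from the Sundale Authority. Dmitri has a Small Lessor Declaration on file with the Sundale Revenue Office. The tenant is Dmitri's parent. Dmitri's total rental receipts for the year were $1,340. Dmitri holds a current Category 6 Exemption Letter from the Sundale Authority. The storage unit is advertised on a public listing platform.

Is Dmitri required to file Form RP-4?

Yes — Dmitri must file Form RP-4.

Exception (a)'s conditions are all satisfied: the tenant is an immediate family member; a Small Lessor Declaration is on file. Turning to paragraphs (c)–(e): (c) operates against (a): the space is let for business use. (d) would limit (c) — the property is publicly advertised — but (e) sets (d) aside: (e) operates against (d): a current Category 6 Exemption Letter is held. (a) is therefore removed.
All of (b)'s requirements are met (total rental receipts for the year are $1,340, less than the $1,800 limit). But applying paragraph (f): (f) operates against (b): a current Standing Notice is held. (b) is therefore removed.
No exception applies. The general rule governs.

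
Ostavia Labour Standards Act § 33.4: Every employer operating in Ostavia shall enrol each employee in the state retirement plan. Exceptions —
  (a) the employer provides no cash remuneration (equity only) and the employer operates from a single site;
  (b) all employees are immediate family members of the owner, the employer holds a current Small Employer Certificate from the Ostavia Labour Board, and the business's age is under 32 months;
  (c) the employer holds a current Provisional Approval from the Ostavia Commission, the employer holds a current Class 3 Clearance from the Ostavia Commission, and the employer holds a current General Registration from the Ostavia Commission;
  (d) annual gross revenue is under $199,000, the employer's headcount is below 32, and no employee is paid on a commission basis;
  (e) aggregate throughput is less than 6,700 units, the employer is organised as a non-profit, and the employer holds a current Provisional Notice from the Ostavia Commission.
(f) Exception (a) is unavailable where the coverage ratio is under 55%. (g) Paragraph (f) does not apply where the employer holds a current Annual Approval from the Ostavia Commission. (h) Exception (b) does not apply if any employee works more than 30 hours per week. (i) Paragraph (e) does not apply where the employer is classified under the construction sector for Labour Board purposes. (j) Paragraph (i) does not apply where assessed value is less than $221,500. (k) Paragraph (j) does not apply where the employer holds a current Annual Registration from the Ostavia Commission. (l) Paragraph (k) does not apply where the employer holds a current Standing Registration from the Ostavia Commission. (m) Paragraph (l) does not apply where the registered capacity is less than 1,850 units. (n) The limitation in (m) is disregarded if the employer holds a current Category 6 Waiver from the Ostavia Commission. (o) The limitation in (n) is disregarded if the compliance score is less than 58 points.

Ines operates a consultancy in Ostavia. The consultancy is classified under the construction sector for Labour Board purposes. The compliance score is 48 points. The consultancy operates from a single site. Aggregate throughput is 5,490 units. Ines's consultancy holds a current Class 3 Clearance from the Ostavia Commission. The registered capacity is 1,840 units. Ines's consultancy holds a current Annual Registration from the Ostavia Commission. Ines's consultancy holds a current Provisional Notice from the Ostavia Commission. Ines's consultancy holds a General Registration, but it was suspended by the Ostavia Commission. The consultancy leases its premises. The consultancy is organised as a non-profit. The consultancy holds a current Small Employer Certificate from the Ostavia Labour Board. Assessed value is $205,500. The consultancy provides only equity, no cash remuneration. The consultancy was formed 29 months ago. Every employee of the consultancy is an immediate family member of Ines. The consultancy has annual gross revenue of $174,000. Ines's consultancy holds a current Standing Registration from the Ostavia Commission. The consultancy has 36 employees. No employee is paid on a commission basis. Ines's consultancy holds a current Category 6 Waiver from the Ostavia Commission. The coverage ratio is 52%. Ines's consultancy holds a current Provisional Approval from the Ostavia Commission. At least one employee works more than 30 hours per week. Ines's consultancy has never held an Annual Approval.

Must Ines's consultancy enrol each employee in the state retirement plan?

All of (a)'s requirements are met (remuneration is equity-only; the employer operates from a single site). Turning to paragraphs (f)–(g): (f) operates against (a): the coverage ratio is 52%, under the 55% limit. (g), which would lift (f), is inapplicable — there is no Annual Approval in force. Exception (a) does not apply.
Exception (b) is satisfied on its face — every employee is an immediate family member; a current Small Employer Certificate is held; the business's age is 29 months, under the 32 months limit. But applying paragraph (h): (h) is triggered — at least one employee exceeds 30 hours/week. So (b) is unavailable.
Exception (c) requires that the employer holds a current General Registration from the Ostavia Commission; but there is no General Registration in force, so (c) is unavailable.
Exception (d) fails — the employer's headcount is 36, not below 32.
Exception (e) is satisfied on its face — aggregate throughput is 5,490 units, less than the 6,700 units limit; the employer is a non-profit; a current Provisional Notice is held. However, paragraphs (i)–(o) must be considered: (i) operates against (e): the consultancy is classified under the construction sector. (j) operates (assessed value is $205,500, less than the $221,500 limit), but is displaced by (k): (k) operates against (j): a current Annual Registration is held. (l) operates (a current Standing Registration is held), but is overridden by (m): (m) operates against (l): the registered capacity is 1,840 units, less than the 1,850 units limit. (n) would limit (m) — a current Category 6 Waiver is held — but (o) sets (n) aside: (o) is triggered — the compliance score is 48 points, less than the 58 points limit. Exception (e) does not apply.
Every exception is unavailable, so the rule governs.

Yes — Ines's consultancy must enrol each employee in the state retirement plan.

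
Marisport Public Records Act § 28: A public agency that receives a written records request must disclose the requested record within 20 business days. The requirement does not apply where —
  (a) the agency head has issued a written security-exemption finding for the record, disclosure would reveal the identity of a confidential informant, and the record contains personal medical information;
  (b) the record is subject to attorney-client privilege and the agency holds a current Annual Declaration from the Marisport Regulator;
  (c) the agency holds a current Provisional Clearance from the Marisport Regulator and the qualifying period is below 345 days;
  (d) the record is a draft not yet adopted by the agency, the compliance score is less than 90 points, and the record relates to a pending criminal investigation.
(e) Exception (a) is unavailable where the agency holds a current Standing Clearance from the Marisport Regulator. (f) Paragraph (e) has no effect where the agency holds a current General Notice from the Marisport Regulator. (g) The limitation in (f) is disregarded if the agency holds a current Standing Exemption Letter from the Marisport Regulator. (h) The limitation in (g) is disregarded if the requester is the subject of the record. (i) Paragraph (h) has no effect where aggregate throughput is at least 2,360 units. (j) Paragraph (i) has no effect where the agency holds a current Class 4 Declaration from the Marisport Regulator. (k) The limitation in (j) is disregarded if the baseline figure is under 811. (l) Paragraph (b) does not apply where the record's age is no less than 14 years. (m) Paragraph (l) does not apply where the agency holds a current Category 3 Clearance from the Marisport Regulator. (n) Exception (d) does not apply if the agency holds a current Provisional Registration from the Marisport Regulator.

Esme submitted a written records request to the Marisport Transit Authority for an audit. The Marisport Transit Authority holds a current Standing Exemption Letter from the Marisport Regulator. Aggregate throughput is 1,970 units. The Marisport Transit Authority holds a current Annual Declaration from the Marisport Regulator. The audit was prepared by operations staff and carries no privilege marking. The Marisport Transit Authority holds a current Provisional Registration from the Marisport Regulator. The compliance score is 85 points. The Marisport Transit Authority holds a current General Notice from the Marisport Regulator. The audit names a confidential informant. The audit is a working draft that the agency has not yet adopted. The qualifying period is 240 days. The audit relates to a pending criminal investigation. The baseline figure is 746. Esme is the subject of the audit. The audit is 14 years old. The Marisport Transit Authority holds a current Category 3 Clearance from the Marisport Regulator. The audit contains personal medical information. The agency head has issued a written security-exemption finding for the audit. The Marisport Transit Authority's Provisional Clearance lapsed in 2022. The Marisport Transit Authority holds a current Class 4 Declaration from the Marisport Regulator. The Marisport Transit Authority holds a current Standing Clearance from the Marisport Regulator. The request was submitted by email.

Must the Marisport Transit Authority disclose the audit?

All of (a)'s requirements are met (a written security-exemption finding has been issued; the audit names a confidential informant; the audit contains personal medical information). Applying paragraphs (e)–(k): (e) applies (a current Standing Clearance is held), but is itself disapplied by (f): (f) operates against (e): a current General Notice is held. (g) would limit (f) — a current Standing Exemption Letter is held — but (h) sets (g) aside: (h) is triggered — Esme is the subject of the audit. (i) is not engaged (aggregate throughput is 1,970 units, short of 2,360 units), so (h) stands. Exception (a) stands.
Exception (b) requires that the record is subject to attorney-client privilege; but the audit carries no privilege marking, so (b) is unavailable.
Exception (c) requires that the agency holds a current Provisional Clearance from the Marisport Regulator; but the Provisional Clearance is not current, so (c) is unavailable.
All of (d)'s requirements are met (the audit is an unadopted draft; the compliance score is 85 points, less than the 90 points limit; the audit relates to a pending investigation). However, paragraph (n) must be considered: (n) operates against (d): a current Provisional Registration is held. Exception (d) does not apply.

No — exception (a) applies; the Marisport Transit Authority is not required to disclose the audit.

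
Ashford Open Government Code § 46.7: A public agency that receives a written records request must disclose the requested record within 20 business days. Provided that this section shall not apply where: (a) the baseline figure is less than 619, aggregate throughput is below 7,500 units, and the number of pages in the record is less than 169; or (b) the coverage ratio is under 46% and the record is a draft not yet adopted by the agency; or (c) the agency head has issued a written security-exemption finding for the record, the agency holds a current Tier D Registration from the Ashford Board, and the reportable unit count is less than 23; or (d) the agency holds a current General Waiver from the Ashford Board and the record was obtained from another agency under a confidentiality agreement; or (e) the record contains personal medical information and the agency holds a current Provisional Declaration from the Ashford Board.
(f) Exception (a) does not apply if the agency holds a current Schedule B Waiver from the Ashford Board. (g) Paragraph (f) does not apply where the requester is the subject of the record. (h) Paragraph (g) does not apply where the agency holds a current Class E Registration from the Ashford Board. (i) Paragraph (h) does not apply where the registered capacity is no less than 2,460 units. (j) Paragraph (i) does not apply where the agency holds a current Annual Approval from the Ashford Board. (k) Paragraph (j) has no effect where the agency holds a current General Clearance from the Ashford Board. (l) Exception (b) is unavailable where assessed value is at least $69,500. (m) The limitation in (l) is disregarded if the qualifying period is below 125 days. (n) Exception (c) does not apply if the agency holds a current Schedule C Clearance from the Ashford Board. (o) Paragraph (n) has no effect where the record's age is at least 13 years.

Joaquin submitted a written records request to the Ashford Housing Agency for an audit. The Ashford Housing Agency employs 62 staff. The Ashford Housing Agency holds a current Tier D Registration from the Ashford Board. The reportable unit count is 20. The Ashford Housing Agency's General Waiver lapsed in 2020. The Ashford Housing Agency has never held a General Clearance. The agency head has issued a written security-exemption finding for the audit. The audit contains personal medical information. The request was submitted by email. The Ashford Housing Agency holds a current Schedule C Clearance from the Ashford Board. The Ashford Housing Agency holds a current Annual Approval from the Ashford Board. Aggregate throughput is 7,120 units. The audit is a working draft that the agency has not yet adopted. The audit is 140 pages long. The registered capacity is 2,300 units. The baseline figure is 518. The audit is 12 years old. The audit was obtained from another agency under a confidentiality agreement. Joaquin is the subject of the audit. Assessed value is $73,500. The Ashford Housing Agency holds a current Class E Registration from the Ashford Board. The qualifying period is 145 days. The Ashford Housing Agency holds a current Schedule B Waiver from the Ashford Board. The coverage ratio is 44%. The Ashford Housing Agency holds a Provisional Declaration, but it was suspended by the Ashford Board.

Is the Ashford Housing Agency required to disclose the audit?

Exception (a) is satisfied on its face — the baseline figure is 518, less than the 619 limit; aggregate throughput is 7,120 units, below the 7,500 units limit; the number of pages in the record is 140, less than the 169 limit. But: (f) operates against (a): a current Schedule B Waiver is held. (g) would limit (f) — Joaquin is the subject of the audit — but (h) sets (g) aside: (h) is engaged — a current Class E Registration is held. (i) is not triggered (the registered capacity is 2,300 units, short of 2,460 units), so (h) stands. So (a) is unavailable.
Exception (b)'s conditions are all satisfied: the coverage ratio is 44%, under the 46% limit; the audit is an unadopted draft. However, paragraphs (l)–(m) must be considered: (l) operates against (b): assessed value is $73,500, meeting the $69,500 threshold. (m) does not operate here (the qualifying period is 145 days, not below 125 days), so (l) stands. Exception (b) does not apply.
Exception (c): a written security-exemption finding has been issued; a current Tier D Registration is held; the reportable unit count is 20, less than the 23 limit — every condition holds. But: (n) operates against (c): a current Schedule C Clearance is held. (o) is inapplicable (the record's age is 12 years, short of 13 years), so (n) stands. Exception (c) does not apply.
Exception (d) fails — the General Waiver is not current.
Exception (e) fails — there is no Provisional Declaration in force.
Every exception is unavailable, so the rule governs.

Yes — the Ashford Housing Agency must disclose the audit.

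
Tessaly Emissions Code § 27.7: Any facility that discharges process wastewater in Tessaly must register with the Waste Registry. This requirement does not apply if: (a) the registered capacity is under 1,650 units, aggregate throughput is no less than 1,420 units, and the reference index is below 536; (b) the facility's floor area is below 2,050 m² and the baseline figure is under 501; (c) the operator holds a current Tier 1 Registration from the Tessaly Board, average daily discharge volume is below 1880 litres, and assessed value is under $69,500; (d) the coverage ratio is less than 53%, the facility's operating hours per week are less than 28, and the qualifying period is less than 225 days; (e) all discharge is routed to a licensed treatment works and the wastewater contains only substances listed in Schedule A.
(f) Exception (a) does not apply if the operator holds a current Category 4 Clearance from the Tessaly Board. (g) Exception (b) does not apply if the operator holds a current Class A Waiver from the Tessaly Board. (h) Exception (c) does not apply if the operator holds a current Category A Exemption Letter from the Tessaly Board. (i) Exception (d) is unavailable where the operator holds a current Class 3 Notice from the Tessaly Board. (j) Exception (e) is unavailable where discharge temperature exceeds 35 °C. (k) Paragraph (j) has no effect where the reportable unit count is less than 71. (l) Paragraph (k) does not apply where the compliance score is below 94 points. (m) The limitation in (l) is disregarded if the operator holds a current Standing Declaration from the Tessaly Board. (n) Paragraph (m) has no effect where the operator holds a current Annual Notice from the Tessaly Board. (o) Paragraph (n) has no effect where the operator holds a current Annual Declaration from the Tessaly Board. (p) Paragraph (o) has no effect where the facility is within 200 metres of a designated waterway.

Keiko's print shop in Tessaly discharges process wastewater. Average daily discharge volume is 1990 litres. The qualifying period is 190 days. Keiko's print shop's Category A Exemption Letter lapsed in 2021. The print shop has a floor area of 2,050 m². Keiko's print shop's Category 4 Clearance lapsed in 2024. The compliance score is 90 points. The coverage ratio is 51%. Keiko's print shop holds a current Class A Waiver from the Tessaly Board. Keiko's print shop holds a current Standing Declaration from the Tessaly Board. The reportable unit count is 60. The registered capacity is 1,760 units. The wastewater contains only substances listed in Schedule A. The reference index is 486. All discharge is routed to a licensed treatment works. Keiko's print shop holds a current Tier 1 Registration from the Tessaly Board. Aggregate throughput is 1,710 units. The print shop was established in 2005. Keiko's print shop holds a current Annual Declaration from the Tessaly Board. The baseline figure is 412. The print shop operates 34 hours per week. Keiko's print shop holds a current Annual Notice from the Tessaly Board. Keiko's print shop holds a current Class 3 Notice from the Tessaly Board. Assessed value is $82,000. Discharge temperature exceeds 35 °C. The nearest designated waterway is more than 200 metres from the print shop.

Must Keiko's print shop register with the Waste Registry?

Exception (a) fails — the registered capacity is 1,760 units, not under 1,650 units.
Exception (b) requires that the facility's floor area is below 2,050 m²; but the facility's floor area is 2,050 m², not below 2,050 m², so (b) is unavailable.
Exception (c) requires that average daily discharge volume is below 1880 litres; but average daily discharge volume is 1990 litres, not below 1880 litres, so (c) is unavailable.
Exception (d) fails — the facility's operating hours per week are 34, not less than 28.
All of (e)'s requirements are met (discharge is routed to a licensed treatment works; the wastewater is Schedule-A-only). As to paragraphs (j)–(p): (j) would limit (e) — discharge temperature exceeds 35 °C — but (k) sets (j) aside: (k) operates — the reportable unit count is 60, less than the 71 limit. (l) is engaged (the compliance score is 90 points, below the 94 points limit), but is set aside by (m): (m) operates against (l): a current Standing Declaration is held. (n) is triggered (a current Annual Notice is held), but is set aside by (o): (o) operates against (n): a current Annual Declaration is held. (p), which would lift (o), does not operate here — the print shop is more than 200 m from any designated waterway. Exception (e) stands.

No — exception (e) applies; Keiko's print shop is not required to register with the Waste Registry.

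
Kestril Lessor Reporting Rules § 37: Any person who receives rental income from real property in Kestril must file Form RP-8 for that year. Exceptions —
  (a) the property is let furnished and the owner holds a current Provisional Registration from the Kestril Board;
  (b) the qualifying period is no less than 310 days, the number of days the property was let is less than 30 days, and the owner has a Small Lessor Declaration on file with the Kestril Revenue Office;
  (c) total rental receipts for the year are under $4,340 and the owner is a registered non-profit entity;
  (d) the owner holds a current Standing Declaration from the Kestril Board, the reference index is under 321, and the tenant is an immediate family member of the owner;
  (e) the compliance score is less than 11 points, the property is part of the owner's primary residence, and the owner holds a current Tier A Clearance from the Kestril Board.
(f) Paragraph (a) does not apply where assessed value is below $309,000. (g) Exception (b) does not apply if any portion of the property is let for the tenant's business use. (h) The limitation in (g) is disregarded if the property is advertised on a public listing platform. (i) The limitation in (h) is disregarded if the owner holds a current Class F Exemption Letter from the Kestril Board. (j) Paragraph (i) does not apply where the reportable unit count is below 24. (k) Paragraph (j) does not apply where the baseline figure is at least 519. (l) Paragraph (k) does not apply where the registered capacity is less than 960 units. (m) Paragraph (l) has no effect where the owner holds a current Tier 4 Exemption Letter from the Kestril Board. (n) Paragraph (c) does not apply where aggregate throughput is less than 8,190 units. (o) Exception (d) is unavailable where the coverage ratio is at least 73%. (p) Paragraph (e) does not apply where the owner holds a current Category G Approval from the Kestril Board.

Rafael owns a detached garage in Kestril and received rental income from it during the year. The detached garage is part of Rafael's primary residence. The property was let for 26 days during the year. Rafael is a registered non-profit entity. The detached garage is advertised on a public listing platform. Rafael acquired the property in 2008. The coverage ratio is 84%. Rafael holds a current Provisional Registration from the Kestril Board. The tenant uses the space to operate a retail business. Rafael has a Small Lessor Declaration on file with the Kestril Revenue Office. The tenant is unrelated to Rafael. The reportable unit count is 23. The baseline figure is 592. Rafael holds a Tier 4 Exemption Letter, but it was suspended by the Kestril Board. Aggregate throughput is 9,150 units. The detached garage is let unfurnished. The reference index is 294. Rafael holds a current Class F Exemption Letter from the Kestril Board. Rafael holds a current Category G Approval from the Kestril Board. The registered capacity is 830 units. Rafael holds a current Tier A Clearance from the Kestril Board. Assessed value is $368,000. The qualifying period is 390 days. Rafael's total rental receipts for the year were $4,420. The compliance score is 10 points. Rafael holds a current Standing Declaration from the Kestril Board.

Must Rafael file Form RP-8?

Exception (a) requires that the property is let furnished; but the property is let unfurnished, so (a) is unavailable.
Exception (b) is satisfied on its face — the qualifying period is 390 days, meeting the 310 days threshold; the number of days the property was let is 26 days, less than the 30 days limit; a Small Lessor Declaration is on file. Considering the limiting provisions: (g) would limit (b) — the space is let for business use — but (h) sets (g) aside: (h) is engaged — the property is publicly advertised. (i) would limit (h) — a current Class F Exemption Letter is held — but (j) sets (i) aside: (j) is engaged — the reportable unit count is 23, below the 24 limit. (k) is triggered (the baseline figure is 592, meeting the 519 threshold), but is set aside by (l): (l) is engaged — the registered capacity is 830 units, less than the 960 units limit. (m) is not engaged (no current Tier 4 Exemption Letter is held), so (l) stands. So (b) applies.
Exception (c) fails — total rental receipts for the year are $4,420, not under $4,340.
Exception (d) fails — the tenant is unrelated to the owner.
Exception (e)'s conditions are all satisfied: the compliance score is 10 points, less than the 11 points limit; the detached garage is part of the primary residence; a current Tier A Clearance is held. But applying paragraph (p): (p) operates against (e): a current Category G Approval is held. So (e) is unavailable.

No — exception (b) applies; Rafael is not required to file Form RP-8.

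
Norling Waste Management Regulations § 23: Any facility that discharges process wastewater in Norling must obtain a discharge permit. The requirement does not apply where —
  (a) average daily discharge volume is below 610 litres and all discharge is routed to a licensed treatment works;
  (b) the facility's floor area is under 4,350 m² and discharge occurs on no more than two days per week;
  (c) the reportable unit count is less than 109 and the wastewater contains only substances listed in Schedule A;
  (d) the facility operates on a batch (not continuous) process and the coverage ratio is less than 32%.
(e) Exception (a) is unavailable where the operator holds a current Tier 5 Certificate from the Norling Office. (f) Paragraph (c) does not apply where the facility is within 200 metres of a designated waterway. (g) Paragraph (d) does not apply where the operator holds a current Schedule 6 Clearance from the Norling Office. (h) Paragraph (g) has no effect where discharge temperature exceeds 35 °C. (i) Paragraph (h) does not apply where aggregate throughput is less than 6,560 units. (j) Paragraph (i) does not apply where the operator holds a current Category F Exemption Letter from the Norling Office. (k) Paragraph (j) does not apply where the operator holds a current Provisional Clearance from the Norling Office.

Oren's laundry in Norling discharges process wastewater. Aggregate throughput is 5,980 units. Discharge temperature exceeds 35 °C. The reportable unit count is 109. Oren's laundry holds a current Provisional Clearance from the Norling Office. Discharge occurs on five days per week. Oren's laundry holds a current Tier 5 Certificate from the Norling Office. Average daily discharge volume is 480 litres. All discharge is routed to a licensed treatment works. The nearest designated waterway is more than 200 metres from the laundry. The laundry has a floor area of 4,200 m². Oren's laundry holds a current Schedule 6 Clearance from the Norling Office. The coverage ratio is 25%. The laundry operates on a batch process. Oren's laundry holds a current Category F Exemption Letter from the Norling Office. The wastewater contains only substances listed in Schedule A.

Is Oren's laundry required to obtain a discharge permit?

Yes — Oren's laundry must obtain a discharge permit.

Exception (a) is satisfied on its face — average daily discharge volume is 480 litres, below the 610 litres limit; discharge is routed to a licensed treatment works. Turning to paragraph (e): (e) operates against (a): a current Tier 5 Certificate is held. So (a) is unavailable.
Exception (b) does not apply: discharge occurs on five days per week.
Exception (c) requires that the reportable unit count is less than 109; but the reportable unit count is 109, not less than 109, so (c) is unavailable.
Exception (d) is satisfied on its face — the facility operates on a batch process; the coverage ratio is 25%, less than the 32% limit. However, paragraphs (g)–(k) must be considered: (g) operates — a current Schedule 6 Clearance is held. (h) would limit (g) — discharge temperature exceeds 35 °C — but (i) sets (h) aside: (i) operates against (h): aggregate throughput is 5,980 units, less than the 6,560 units limit. (j) would limit (i) — a current Category F Exemption Letter is held — but (k) sets (j) aside: (k) operates — a current Provisional Clearance is held. (d) is therefore removed.
No exception displaces § 23.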